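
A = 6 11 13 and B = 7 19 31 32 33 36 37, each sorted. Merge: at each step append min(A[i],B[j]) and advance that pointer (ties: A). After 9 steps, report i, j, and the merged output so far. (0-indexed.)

i=3, j=6, merged so far=[6, 7, 11, 13, 19, 31, 32, 33, 36]

[i=0,j=0] A[i]=6<=B[j]=7 take 6 → i++
[i=1,j=0] A[i]=11>B[j]=7 take 7 → j++
[i=1,j=1] A[i]=11<=B[j]=19 take 11 → i++
[i=2,j=1] A[i]=13<=B[j]=19 take 13 → i++
[i=3,j=1] A done, take B[j]=19 → j++
[i=3,j=2] A done, take B[j]=31 → j++
[i=3,j=3] A done, take B[j]=32 → j++
[i=3,j=4] A done, take B[j]=33 → j++
[i=3,j=5] A done, take B[j]=36 → j++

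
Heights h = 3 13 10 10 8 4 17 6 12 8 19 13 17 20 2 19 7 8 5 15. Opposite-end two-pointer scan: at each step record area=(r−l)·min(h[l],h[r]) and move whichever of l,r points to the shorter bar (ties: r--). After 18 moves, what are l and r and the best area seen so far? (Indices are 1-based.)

l=1 r=20: min(3,15)*19=57 best=57 *, l++
l=2 r=20: min(13,15)*18=234 best=234 *, l++
l=3 r=20: min(10,15)*17=170 best=234, l++
l=4 r=20: min(10,15)*16=160 best=234, l++
l=5 r=20: min(8,15)*15=120 best=234, l++
l=6 r=20: min(4,15)*14=56 best=234, l++
l=7 r=20: min(17,15)*13=195 best=234, r--
l=7 r=19: min(17,5)*12=60 best=234, r--
l=7 r=18: min(17,8)*11=88 best=234, r--
l=7 r=17: min(17,7)*10=70 best=234, r--
l=7 r=16: min(17,19)*9=153 best=234, l++
l=8 r=16: min(6,19)*8=48 best=234, l++
l=9 r=16: min(12,19)*7=84 best=234, l++
l=10 r=16: min(8,19)*6=48 best=234, l++
l=11 r=16: min(19,19)*5=95 best=234, r--
l=11 r=15: min(19,2)*4=8 best=234, r--
l=11 r=14: min(19,20)*3=57 best=234, l++
l=12 r=14: min(13,20)*2=26 best=234, l++

l=13, r=14, best area=234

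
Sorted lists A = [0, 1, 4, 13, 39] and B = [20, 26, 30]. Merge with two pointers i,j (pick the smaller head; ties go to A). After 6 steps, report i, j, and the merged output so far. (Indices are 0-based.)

i=4, j=2, merged so far=[0, 1, 4, 13, 20, 26]

[i=0,j=0] A[i]=0<=B[j]=20 take 0 → i++
[i=1,j=0] A[i]=1<=B[j]=20 take 1 → i++
[i=2,j=0] A[i]=4<=B[j]=20 take 4 → i++
[i=3,j=0] A[i]=13<=B[j]=20 take 13 → i++
[i=4,j=0] A[i]=39>B[j]=20 take 20 → j++
[i=4,j=1] A[i]=39>B[j]=26 take 26 → j++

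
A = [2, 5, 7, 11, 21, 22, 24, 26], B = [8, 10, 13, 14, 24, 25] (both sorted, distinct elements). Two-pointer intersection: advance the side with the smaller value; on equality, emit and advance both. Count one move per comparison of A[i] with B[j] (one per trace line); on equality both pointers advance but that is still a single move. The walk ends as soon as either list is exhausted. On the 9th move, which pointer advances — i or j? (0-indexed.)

[i=0,j=0] 2<8 → i++
[i=1,j=0] 5<8 → i++
[i=2,j=0] 7<8 → i++
[i=3,j=0] 11>8 → j++
[i=3,j=1] 11>10 → j++
[i=3,j=2] 11<13 → i++
[i=4,j=2] 21>13 → j++
[i=4,j=3] 21>14 → j++
[i=4,j=4] 21<24 → i++

i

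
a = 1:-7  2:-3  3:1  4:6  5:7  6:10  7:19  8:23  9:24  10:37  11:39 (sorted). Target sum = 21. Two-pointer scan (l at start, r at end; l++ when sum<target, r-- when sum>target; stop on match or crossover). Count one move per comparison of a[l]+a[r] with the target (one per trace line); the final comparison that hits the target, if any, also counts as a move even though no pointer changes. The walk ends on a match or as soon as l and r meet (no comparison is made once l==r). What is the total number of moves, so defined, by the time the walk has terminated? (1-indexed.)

[1,11] -7+39=32 >21 → r--
[1,10] -7+37=30 >21 → r--
[1,9] -7+24=17 <21 → l++
[2,9] -3+24=21 → found

4 moves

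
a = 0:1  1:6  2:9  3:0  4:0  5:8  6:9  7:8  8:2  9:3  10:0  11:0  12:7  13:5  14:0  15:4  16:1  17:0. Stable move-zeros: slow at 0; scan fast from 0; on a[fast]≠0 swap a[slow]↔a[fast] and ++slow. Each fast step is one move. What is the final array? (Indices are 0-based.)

slow=0 fast=0: a[fast]=1≠0 swap→a[0]=1, slow++,fast++
slow=1 fast=1: a[fast]=6≠0 swap→a[1]=6, slow++,fast++
slow=2 fast=2: a[fast]=9≠0 swap→a[2]=9, slow++,fast++
slow=3 fast=3: a[fast]=0, fast++
slow=3 fast=4: a[fast]=0, fast++
slow=3 fast=5: a[fast]=8≠0 swap→a[3]=8, slow++,fast++
slow=4 fast=6: a[fast]=9≠0 swap→a[4]=9, slow++,fast++
slow=5 fast=7: a[fast]=8≠0 swap→a[5]=8, slow++,fast++
slow=6 fast=8: a[fast]=2≠0 swap→a[6]=2, slow++,fast++
slow=7 fast=9: a[fast]=3≠0 swap→a[7]=3, slow++,fast++
slow=8 fast=10: a[fast]=0, fast++
slow=8 fast=11: a[fast]=0, fast++
slow=8 fast=12: a[fast]=7≠0 swap→a[8]=7, slow++,fast++
slow=9 fast=13: a[fast]=5≠0 swap→a[9]=5, slow++,fast++
slow=10 fast=14: a[fast]=0, fast++
slow=10 fast=15: a[fast]=4≠0 swap→a[10]=4, slow++,fast++
slow=11 fast=16: a[fast]=1≠0 swap→a[11]=1, slow++,fast++
slow=12 fast=17: a[fast]=0, fast++

[1, 6, 9, 8, 9, 8, 2, 3, 7, 5, 4, 1, 0, 0, 0, 0, 0, 0]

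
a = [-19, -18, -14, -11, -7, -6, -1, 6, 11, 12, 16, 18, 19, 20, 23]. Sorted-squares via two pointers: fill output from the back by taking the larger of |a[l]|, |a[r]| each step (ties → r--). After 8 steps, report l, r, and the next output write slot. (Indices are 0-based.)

l=3, r=9, next write slot=6

[0,14] |-19|<=|23| out[14]=529 → r--
[0,13] |-19|<=|20| out[13]=400 → r--
[0,12] |-19|<=|19| out[12]=361 → r--
[0,11] |-19|>|18| out[11]=361 → l++
[1,11] |-18|<=|18| out[10]=324 → r--
[1,10] |-18|>|16| out[9]=324 → l++
[2,10] |-14|<=|16| out[8]=256 → r--
[2,9] |-14|>|12| out[7]=196 → l++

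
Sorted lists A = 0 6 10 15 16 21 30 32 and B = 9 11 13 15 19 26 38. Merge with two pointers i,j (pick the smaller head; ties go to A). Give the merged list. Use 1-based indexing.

[0, 6, 9, 10, 11, 13, 15, 15, 16, 19, 21, 26, 30, 32, 38]

i=1 j=1: A[i]=0<=B[j]=9 take 0, i++
i=2 j=1: A[i]=6<=B[j]=9 take 6, i++
i=3 j=1: A[i]=10>B[j]=9 take 9, j++
i=3 j=2: A[i]=10<=B[j]=11 take 10, i++
i=4 j=2: A[i]=15>B[j]=11 take 11, j++
i=4 j=3: A[i]=15>B[j]=13 take 13, j++
i=4 j=4: A[i]=15<=B[j]=15 take 15, i++
i=5 j=4: A[i]=16>B[j]=15 take 15, j++
i=5 j=5: A[i]=16<=B[j]=19 take 16, i++
i=6 j=5: A[i]=21>B[j]=19 take 19, j++
i=6 j=6: A[i]=21<=B[j]=26 take 21, i++
i=7 j=6: A[i]=30>B[j]=26 take 26, j++
i=7 j=7: A[i]=30<=B[j]=38 take 30, i++
i=8 j=7: A[i]=32<=B[j]=38 take 32, i++
i=9 j=7: A done, take B[j]=38, j++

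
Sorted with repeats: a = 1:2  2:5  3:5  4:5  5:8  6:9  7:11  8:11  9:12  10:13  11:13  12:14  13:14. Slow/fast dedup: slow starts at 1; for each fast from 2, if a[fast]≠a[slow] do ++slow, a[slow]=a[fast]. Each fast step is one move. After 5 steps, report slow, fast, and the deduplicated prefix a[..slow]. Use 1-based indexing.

slow=4, fast=7, prefix=[2, 5, 8, 9]

(s=1,f=2) a[fast]=5≠a[slow]=2 write a[2]=5 → slow++,fast++
(s=2,f=3) a[fast]=5=a[slow] dup → fast++
(s=2,f=4) a[fast]=5=a[slow] dup → fast++
(s=2,f=5) a[fast]=8≠a[slow]=5 write a[3]=8 → slow++,fast++
(s=3,f=6) a[fast]=9≠a[slow]=8 write a[4]=9 → slow++,fast++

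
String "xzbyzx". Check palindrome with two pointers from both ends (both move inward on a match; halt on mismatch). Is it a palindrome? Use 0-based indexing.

l=0 r=5: 'x'=='x', l++,r--
l=1 r=4: 'z'=='z', l++,r--
l=2 r=3: 'b'!='y', stop

not a palindrome (mismatch at 2,3)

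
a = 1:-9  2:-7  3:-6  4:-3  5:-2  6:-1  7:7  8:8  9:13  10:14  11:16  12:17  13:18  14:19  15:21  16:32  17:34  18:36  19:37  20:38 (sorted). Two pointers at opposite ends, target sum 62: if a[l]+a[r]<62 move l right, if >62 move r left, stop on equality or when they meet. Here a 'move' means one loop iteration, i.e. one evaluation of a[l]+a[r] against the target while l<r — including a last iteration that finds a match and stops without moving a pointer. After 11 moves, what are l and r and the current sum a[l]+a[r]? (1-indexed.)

l=12, r=20, sum=55

l=1 r=20: -9+38=29 <62, l++
l=2 r=20: -7+38=31 <62, l++
l=3 r=20: -6+38=32 <62, l++
l=4 r=20: -3+38=35 <62, l++
l=5 r=20: -2+38=36 <62, l++
l=6 r=20: -1+38=37 <62, l++
l=7 r=20: 7+38=45 <62, l++
l=8 r=20: 8+38=46 <62, l++
l=9 r=20: 13+38=51 <62, l++
l=10 r=20: 14+38=52 <62, l++
l=11 r=20: 16+38=54 <62, l++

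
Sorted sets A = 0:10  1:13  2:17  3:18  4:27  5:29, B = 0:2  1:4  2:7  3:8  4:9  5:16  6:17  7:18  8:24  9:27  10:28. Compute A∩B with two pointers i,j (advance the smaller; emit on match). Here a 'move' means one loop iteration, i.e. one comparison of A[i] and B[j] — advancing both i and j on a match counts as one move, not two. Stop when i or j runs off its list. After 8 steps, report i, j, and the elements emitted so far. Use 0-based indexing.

i=2, j=6, emitted=[]

[i=0,j=0] 10>2 → j++
[i=0,j=1] 10>4 → j++
[i=0,j=2] 10>7 → j++
[i=0,j=3] 10>8 → j++
[i=0,j=4] 10>9 → j++
[i=0,j=5] 10<16 → i++
[i=1,j=5] 13<16 → i++
[i=2,j=5] 17>16 → j++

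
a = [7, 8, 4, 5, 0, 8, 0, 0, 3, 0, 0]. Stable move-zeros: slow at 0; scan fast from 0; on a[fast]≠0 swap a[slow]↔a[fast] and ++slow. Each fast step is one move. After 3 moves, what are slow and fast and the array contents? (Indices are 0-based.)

slow=0 fast=0: a[fast]=7≠0 swap→a[0]=7, slow++,fast++
slow=1 fast=1: a[fast]=8≠0 swap→a[1]=8, slow++,fast++
slow=2 fast=2: a[fast]=4≠0 swap→a[2]=4, slow++,fast++

slow=3, fast=3, a=[7, 8, 4, 5, 0, 8, 0, 0, 3, 0, 0]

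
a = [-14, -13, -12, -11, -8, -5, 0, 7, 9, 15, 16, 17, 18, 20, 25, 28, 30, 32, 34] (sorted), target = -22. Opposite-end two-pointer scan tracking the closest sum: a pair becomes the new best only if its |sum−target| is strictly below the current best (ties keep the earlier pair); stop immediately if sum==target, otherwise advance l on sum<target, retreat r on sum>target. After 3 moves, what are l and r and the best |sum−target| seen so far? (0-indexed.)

[0,18] -14+34=20 d=42 * → r--
[0,17] -14+32=18 d=40 * → r--
[0,16] -14+30=16 d=38 * → r--

l=0, r=15, best |Δ|=38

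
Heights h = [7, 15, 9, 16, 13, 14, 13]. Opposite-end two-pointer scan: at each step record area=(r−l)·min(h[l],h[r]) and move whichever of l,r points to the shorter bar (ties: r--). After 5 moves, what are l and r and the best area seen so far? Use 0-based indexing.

l=2, r=3, best area=65

[0,6] min(7,13)*6=42 best=42 * → l++
[1,6] min(15,13)*5=65 best=65 * → r--
[1,5] min(15,14)*4=56 best=65 → r--
[1,4] min(15,13)*3=39 best=65 → r--
[1,3] min(15,16)*2=30 best=65 → l++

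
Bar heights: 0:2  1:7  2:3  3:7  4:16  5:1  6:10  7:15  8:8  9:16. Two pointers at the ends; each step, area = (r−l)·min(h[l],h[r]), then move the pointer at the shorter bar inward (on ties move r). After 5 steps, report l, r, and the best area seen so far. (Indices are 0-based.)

l=4, r=8, best area=80

[0,9] min(2,16)*9=18 best=18 * → l++
[1,9] min(7,16)*8=56 best=56 * → l++
[2,9] min(3,16)*7=21 best=56 → l++
[3,9] min(7,16)*6=42 best=56 → l++
[4,9] min(16,16)*5=80 best=80 * → r--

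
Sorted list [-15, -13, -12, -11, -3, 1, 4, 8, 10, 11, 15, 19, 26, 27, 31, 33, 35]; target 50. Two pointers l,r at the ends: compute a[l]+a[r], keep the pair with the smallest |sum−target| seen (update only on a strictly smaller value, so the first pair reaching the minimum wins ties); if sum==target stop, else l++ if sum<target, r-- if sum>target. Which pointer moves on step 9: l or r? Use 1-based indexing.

[1,17] -15+35=20 d=30 * → l++
[2,17] -13+35=22 d=28 * → l++
[3,17] -12+35=23 d=27 * → l++
[4,17] -11+35=24 d=26 * → l++
[5,17] -3+35=32 d=18 * → l++
[6,17] 1+35=36 d=14 * → l++
[7,17] 4+35=39 d=11 * → l++
[8,17] 8+35=43 d=7 * → l++
[9,17] 10+35=45 d=5 * → l++

l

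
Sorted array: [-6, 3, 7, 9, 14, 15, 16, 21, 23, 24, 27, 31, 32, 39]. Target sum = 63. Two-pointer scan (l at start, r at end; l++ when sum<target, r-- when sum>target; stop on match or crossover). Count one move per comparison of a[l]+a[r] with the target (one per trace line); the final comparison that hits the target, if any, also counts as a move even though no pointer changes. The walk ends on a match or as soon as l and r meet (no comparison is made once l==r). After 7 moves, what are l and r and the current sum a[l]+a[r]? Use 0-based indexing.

l=7, r=13, sum=60

l=0 r=13: -6+39=33 <63, l++
l=1 r=13: 3+39=42 <63, l++
l=2 r=13: 7+39=46 <63, l++
l=3 r=13: 9+39=48 <63, l++
l=4 r=13: 14+39=53 <63, l++
l=5 r=13: 15+39=54 <63, l++
l=6 r=13: 16+39=55 <63, l++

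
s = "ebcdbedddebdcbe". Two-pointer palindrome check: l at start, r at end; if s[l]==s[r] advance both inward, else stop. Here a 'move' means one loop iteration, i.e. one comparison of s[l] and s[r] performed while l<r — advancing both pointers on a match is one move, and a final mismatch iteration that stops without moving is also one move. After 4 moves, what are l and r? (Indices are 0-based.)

l=4, r=10

l=0 r=14: 'e'=='e', l++,r--
l=1 r=13: 'b'=='b', l++,r--
l=2 r=12: 'c'=='c', l++,r--
l=3 r=11: 'd'=='d', l++,r--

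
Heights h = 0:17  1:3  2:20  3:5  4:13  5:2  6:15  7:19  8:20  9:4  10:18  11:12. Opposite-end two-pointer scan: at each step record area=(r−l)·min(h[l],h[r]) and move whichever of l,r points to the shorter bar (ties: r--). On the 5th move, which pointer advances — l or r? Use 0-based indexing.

r

l=0 r=11: min(17,12)*11=132 best=132 *, r--
l=0 r=10: min(17,18)*10=170 best=170 *, l++
l=1 r=10: min(3,18)*9=27 best=170, l++
l=2 r=10: min(20,18)*8=144 best=170, r--
l=2 r=9: min(20,4)*7=28 best=170, r--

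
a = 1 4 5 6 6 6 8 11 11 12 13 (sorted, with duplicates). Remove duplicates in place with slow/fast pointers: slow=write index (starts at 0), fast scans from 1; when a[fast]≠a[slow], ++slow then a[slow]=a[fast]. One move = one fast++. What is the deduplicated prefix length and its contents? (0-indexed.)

length 8; prefix = [1, 4, 5, 6, 8, 11, 12, 13]

(s=0,f=1) a[fast]=4≠a[slow]=1 write a[1]=4 → slow++,fast++
(s=1,f=2) a[fast]=5≠a[slow]=4 write a[2]=5 → slow++,fast++
(s=2,f=3) a[fast]=6≠a[slow]=5 write a[3]=6 → slow++,fast++
(s=3,f=4) a[fast]=6=a[slow] dup → fast++
(s=3,f=5) a[fast]=6=a[slow] dup → fast++
(s=3,f=6) a[fast]=8≠a[slow]=6 write a[4]=8 → slow++,fast++
(s=4,f=7) a[fast]=11≠a[slow]=8 write a[5]=11 → slow++,fast++
(s=5,f=8) a[fast]=11=a[slow] dup → fast++
(s=5,f=9) a[fast]=12≠a[slow]=11 write a[6]=12 → slow++,fast++
(s=6,f=10) a[fast]=13≠a[slow]=12 write a[7]=13 → slow++,fast++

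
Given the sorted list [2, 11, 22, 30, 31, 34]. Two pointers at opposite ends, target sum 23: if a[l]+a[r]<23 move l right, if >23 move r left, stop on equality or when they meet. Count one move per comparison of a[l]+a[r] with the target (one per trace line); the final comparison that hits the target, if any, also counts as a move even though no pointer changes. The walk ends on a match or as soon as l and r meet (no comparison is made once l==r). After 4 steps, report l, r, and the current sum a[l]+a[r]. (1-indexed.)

[1,6] 2+34=36 >23 → r--
[1,5] 2+31=33 >23 → r--
[1,4] 2+30=32 >23 → r--
[1,3] 2+22=24 >23 → r--

l=1, r=2, sum=13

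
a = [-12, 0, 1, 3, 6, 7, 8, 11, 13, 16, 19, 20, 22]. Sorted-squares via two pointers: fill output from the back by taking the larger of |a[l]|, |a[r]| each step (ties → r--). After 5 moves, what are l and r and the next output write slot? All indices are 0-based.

l=0 r=12: |-12|<=|22| out[12]=484, r--
l=0 r=11: |-12|<=|20| out[11]=400, r--
l=0 r=10: |-12|<=|19| out[10]=361, r--
l=0 r=9: |-12|<=|16| out[9]=256, r--
l=0 r=8: |-12|<=|13| out[8]=169, r--

l=0, r=7, next write slot=7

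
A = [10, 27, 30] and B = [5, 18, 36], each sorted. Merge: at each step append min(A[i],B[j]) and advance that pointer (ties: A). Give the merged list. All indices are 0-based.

[i=0,j=0] A[i]=10>B[j]=5 take 5 → j++
[i=0,j=1] A[i]=10<=B[j]=18 take 10 → i++
[i=1,j=1] A[i]=27>B[j]=18 take 18 → j++
[i=1,j=2] A[i]=27<=B[j]=36 take 27 → i++
[i=2,j=2] A[i]=30<=B[j]=36 take 30 → i++
[i=3,j=2] A done, take B[j]=36 → j++

[5, 10, 18, 27, 30, 36]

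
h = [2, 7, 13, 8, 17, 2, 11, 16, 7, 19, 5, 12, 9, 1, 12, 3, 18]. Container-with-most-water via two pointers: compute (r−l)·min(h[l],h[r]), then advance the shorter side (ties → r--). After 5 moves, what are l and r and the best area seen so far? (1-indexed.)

l=6, r=17, best area=204

l=1 r=17: min(2,18)*16=32 best=32 *, l++
l=2 r=17: min(7,18)*15=105 best=105 *, l++
l=3 r=17: min(13,18)*14=182 best=182 *, l++
l=4 r=17: min(8,18)*13=104 best=182, l++
l=5 r=17: min(17,18)*12=204 best=204 *, l++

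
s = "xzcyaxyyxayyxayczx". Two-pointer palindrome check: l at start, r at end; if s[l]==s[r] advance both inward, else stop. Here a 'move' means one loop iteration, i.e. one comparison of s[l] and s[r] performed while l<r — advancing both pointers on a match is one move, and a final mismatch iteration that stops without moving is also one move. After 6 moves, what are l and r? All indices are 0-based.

[0,17] 'x'=='x' → l++,r--
[1,16] 'z'=='z' → l++,r--
[2,15] 'c'=='c' → l++,r--
[3,14] 'y'=='y' → l++,r--
[4,13] 'a'=='a' → l++,r--
[5,12] 'x'=='x' → l++,r--

l=6, r=11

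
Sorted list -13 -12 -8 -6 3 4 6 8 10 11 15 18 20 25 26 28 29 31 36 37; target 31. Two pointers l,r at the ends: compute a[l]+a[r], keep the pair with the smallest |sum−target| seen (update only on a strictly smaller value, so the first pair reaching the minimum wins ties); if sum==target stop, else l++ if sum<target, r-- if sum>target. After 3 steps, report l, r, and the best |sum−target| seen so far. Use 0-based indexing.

[0,19] -13+37=24 d=7 * → l++
[1,19] -12+37=25 d=6 * → l++
[2,19] -8+37=29 d=2 * → l++

l=3, r=19, best |Δ|=2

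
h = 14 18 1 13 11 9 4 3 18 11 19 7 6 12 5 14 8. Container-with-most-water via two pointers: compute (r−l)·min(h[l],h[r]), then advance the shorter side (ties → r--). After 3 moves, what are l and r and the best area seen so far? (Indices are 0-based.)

l=0 r=16: min(14,8)*16=128 best=128 *, r--
l=0 r=15: min(14,14)*15=210 best=210 *, r--
l=0 r=14: min(14,5)*14=70 best=210, r--

l=0, r=13, best area=210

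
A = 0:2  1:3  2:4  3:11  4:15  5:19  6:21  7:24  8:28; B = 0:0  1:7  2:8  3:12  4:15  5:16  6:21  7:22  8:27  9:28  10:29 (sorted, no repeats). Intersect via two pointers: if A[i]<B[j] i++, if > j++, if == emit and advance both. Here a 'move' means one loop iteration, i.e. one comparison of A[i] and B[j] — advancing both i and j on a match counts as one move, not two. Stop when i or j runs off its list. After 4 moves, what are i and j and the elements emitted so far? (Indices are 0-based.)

i=3, j=1, emitted=[]

[i=0,j=0] 2>0 → j++
[i=0,j=1] 2<7 → i++
[i=1,j=1] 3<7 → i++
[i=2,j=1] 4<7 → i++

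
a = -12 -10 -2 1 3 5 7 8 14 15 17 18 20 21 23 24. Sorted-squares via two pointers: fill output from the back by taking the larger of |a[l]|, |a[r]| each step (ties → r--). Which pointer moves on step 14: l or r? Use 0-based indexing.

l=0 r=15: |-12|<=|24| out[15]=576, r--
l=0 r=14: |-12|<=|23| out[14]=529, r--
l=0 r=13: |-12|<=|21| out[13]=441, r--
l=0 r=12: |-12|<=|20| out[12]=400, r--
l=0 r=11: |-12|<=|18| out[11]=324, r--
l=0 r=10: |-12|<=|17| out[10]=289, r--
l=0 r=9: |-12|<=|15| out[9]=225, r--
l=0 r=8: |-12|<=|14| out[8]=196, r--
l=0 r=7: |-12|>|8| out[7]=144, l++
l=1 r=7: |-10|>|8| out[6]=100, l++
l=2 r=7: |-2|<=|8| out[5]=64, r--
l=2 r=6: |-2|<=|7| out[4]=49, r--
l=2 r=5: |-2|<=|5| out[3]=25, r--
l=2 r=4: |-2|<=|3| out[2]=9, r--

r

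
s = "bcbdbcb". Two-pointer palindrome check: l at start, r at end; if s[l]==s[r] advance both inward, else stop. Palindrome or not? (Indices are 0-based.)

l=0 r=6: 'b'=='b', l++,r--
l=1 r=5: 'c'=='c', l++,r--
l=2 r=4: 'b'=='b', l++,r--

palindrome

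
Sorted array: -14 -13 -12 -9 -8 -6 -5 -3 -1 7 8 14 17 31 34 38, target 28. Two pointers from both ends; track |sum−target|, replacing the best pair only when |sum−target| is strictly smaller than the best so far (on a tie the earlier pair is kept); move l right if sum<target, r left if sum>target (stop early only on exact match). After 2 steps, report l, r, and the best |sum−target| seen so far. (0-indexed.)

l=2, r=15, best |Δ|=3

[0,15] -14+38=24 d=4 * → l++
[1,15] -13+38=25 d=3 * → l++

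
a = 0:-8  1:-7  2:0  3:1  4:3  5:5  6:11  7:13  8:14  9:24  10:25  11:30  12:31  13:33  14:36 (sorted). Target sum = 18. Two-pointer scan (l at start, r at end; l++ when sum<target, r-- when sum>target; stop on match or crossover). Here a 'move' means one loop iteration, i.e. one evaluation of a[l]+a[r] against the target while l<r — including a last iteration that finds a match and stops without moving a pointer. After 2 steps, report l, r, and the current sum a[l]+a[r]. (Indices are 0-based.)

l=0 r=14: -8+36=28 >18, r--
l=0 r=13: -8+33=25 >18, r--

l=0, r=12, sum=23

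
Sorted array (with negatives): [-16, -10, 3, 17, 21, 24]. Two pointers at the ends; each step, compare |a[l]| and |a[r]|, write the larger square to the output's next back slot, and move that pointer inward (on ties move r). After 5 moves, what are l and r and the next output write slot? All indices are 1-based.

l=1 r=6: |-16|<=|24| out[6]=576, r--
l=1 r=5: |-16|<=|21| out[5]=441, r--
l=1 r=4: |-16|<=|17| out[4]=289, r--
l=1 r=3: |-16|>|3| out[3]=256, l++
l=2 r=3: |-10|>|3| out[2]=100, l++

l=3, r=3, next write slot=1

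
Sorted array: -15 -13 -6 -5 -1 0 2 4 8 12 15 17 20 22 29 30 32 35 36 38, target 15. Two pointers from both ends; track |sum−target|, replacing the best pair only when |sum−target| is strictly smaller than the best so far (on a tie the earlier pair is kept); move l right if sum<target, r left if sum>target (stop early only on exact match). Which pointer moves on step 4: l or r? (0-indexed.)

r

l=0 r=19: -15+38=23 d=8 *, r--
l=0 r=18: -15+36=21 d=6 *, r--
l=0 r=17: -15+35=20 d=5 *, r--
l=0 r=16: -15+32=17 d=2 *, r--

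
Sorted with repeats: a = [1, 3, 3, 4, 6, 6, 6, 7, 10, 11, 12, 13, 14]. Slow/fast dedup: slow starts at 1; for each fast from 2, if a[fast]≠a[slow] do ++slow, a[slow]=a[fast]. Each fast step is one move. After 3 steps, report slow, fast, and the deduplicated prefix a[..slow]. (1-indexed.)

(s=1,f=2) a[fast]=3≠a[slow]=1 write a[2]=3 → slow++,fast++
(s=2,f=3) a[fast]=3=a[slow] dup → fast++
(s=2,f=4) a[fast]=4≠a[slow]=3 write a[3]=4 → slow++,fast++

slow=3, fast=5, prefix=[1, 3, 4]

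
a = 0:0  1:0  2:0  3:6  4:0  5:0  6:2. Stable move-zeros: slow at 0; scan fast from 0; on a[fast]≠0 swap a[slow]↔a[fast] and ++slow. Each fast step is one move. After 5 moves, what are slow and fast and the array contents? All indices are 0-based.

slow=1, fast=5, a=[6, 0, 0, 0, 0, 0, 2]

slow=0 fast=0: a[fast]=0, fast++
slow=0 fast=1: a[fast]=0, fast++
slow=0 fast=2: a[fast]=0, fast++
slow=0 fast=3: a[fast]=6≠0 swap→a[0]=6, slow++,fast++
slow=1 fast=4: a[fast]=0, fast++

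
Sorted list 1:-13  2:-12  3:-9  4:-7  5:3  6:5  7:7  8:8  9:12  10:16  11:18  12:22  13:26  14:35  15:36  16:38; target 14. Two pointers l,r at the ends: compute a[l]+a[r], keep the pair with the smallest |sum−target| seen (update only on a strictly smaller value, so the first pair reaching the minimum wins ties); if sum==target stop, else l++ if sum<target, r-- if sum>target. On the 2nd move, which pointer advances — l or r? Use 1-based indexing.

r

[1,16] -13+38=25 d=11 * → r--
[1,15] -13+36=23 d=9 * → r--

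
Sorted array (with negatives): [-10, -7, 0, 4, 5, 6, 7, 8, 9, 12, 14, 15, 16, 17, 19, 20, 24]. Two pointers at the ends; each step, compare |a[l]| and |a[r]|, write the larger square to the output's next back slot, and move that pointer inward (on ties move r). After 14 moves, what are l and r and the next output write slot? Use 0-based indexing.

[0,16] |-10|<=|24| out[16]=576 → r--
[0,15] |-10|<=|20| out[15]=400 → r--
[0,14] |-10|<=|19| out[14]=361 → r--
[0,13] |-10|<=|17| out[13]=289 → r--
[0,12] |-10|<=|16| out[12]=256 → r--
[0,11] |-10|<=|15| out[11]=225 → r--
[0,10] |-10|<=|14| out[10]=196 → r--
[0,9] |-10|<=|12| out[9]=144 → r--
[0,8] |-10|>|9| out[8]=100 → l++
[1,8] |-7|<=|9| out[7]=81 → r--
[1,7] |-7|<=|8| out[6]=64 → r--
[1,6] |-7|<=|7| out[5]=49 → r--
[1,5] |-7|>|6| out[4]=49 → l++
[2,5] |0|<=|6| out[3]=36 → r--

l=2, r=4, next write slot=2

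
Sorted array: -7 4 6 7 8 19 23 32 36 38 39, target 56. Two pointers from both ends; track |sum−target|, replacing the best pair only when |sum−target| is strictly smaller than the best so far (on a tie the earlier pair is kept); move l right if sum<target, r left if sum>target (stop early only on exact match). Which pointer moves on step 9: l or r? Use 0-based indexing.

l=0 r=10: -7+39=32 d=24 *, l++
l=1 r=10: 4+39=43 d=13 *, l++
l=2 r=10: 6+39=45 d=11 *, l++
l=3 r=10: 7+39=46 d=10 *, l++
l=4 r=10: 8+39=47 d=9 *, l++
l=5 r=10: 19+39=58 d=2 *, r--
l=5 r=9: 19+38=57 d=1 *, r--
l=5 r=8: 19+36=55 d=1, l++
l=6 r=8: 23+36=59 d=3, r--

r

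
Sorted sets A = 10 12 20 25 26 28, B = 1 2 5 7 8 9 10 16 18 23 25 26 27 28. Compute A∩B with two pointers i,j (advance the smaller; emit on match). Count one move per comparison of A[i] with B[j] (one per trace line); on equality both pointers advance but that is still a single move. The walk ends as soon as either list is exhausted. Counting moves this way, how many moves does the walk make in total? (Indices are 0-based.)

[i=0,j=0] 10>1 → j++
[i=0,j=1] 10>2 → j++
[i=0,j=2] 10>5 → j++
[i=0,j=3] 10>7 → j++
[i=0,j=4] 10>8 → j++
[i=0,j=5] 10>9 → j++
[i=0,j=6] 10==10 emit → i++,j++
[i=1,j=7] 12<16 → i++
[i=2,j=7] 20>16 → j++
[i=2,j=8] 20>18 → j++
[i=2,j=9] 20<23 → i++
[i=3,j=9] 25>23 → j++
[i=3,j=10] 25==25 emit → i++,j++
[i=4,j=11] 26==26 emit → i++,j++
[i=5,j=12] 28>27 → j++
[i=5,j=13] 28==28 emit → i++,j++

16 moves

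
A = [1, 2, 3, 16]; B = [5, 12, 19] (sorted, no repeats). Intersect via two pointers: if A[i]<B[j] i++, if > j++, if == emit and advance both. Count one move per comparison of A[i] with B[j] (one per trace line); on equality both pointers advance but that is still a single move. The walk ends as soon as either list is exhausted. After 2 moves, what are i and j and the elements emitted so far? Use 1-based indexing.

i=3, j=1, emitted=[]

[i=1,j=1] 1<5 → i++
[i=2,j=1] 2<5 → i++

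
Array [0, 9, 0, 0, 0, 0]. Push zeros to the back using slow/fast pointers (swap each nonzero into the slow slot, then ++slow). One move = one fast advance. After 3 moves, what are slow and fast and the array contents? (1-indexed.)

(s=1,f=1) a[fast]=0 → fast++
(s=1,f=2) a[fast]=9≠0 swap→a[1]=9 → slow++,fast++
(s=2,f=3) a[fast]=0 → fast++

slow=2, fast=4, a=[9, 0, 0, 0, 0, 0]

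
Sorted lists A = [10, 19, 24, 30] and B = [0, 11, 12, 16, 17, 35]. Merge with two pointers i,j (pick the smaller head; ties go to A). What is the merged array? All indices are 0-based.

i=0 j=0: A[i]=10>B[j]=0 take 0, j++
i=0 j=1: A[i]=10<=B[j]=11 take 10, i++
i=1 j=1: A[i]=19>B[j]=11 take 11, j++
i=1 j=2: A[i]=19>B[j]=12 take 12, j++
i=1 j=3: A[i]=19>B[j]=16 take 16, j++
i=1 j=4: A[i]=19>B[j]=17 take 17, j++
i=1 j=5: A[i]=19<=B[j]=35 take 19, i++
i=2 j=5: A[i]=24<=B[j]=35 take 24, i++
i=3 j=5: A[i]=30<=B[j]=35 take 30, i++
i=4 j=5: A done, take B[j]=35, j++

[0, 10, 11, 12, 16, 17, 19, 24, 30, 35]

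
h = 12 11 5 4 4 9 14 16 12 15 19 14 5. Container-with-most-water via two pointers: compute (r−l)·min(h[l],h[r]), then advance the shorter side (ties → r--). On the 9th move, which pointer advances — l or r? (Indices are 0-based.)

l

[0,12] min(12,5)*12=60 best=60 * → r--
[0,11] min(12,14)*11=132 best=132 * → l++
[1,11] min(11,14)*10=110 best=132 → l++
[2,11] min(5,14)*9=45 best=132 → l++
[3,11] min(4,14)*8=32 best=132 → l++
[4,11] min(4,14)*7=28 best=132 → l++
[5,11] min(9,14)*6=54 best=132 → l++
[6,11] min(14,14)*5=70 best=132 → r--
[6,10] min(14,19)*4=56 best=132 → l++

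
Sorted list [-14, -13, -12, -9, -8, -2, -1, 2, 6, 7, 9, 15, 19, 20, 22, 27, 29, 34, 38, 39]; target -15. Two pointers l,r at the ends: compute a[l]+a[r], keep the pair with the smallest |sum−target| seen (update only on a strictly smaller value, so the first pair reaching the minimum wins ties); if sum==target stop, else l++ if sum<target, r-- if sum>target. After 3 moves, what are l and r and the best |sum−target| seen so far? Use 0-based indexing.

l=0, r=16, best |Δ|=35

[0,19] -14+39=25 d=40 * → r--
[0,18] -14+38=24 d=39 * → r--
[0,17] -14+34=20 d=35 * → r--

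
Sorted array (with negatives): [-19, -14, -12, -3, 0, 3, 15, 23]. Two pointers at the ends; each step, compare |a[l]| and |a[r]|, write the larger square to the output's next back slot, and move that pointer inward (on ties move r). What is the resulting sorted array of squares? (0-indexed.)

[0,7] |-19|<=|23| out[7]=529 → r--
[0,6] |-19|>|15| out[6]=361 → l++
[1,6] |-14|<=|15| out[5]=225 → r--
[1,5] |-14|>|3| out[4]=196 → l++
[2,5] |-12|>|3| out[3]=144 → l++
[3,5] |-3|<=|3| out[2]=9 → r--
[3,4] |-3|>|0| out[1]=9 → l++
[4,4] |0|<=|0| out[0]=0 → r--

[0, 9, 9, 144, 196, 225, 361, 529]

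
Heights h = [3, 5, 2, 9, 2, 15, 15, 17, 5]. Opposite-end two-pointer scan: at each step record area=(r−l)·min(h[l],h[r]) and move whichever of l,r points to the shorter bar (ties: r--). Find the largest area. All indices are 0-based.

l=0 r=8: min(3,5)*8=24 best=24 *, l++
l=1 r=8: min(5,5)*7=35 best=35 *, r--
l=1 r=7: min(5,17)*6=30 best=35, l++
l=2 r=7: min(2,17)*5=10 best=35, l++
l=3 r=7: min(9,17)*4=36 best=36 *, l++
l=4 r=7: min(2,17)*3=6 best=36, l++
l=5 r=7: min(15,17)*2=30 best=36, l++
l=6 r=7: min(15,17)*1=15 best=36, l++

max area = 36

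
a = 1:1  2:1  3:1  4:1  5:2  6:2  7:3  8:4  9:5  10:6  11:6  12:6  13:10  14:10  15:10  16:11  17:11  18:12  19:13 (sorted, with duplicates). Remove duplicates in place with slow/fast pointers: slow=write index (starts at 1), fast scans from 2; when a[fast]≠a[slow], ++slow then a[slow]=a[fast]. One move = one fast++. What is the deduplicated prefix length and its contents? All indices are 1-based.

length 10; prefix = [1, 2, 3, 4, 5, 6, 10, 11, 12, 13]

(s=1,f=2) a[fast]=1=a[slow] dup → fast++
(s=1,f=3) a[fast]=1=a[slow] dup → fast++
(s=1,f=4) a[fast]=1=a[slow] dup → fast++
(s=1,f=5) a[fast]=2≠a[slow]=1 write a[2]=2 → slow++,fast++
(s=2,f=6) a[fast]=2=a[slow] dup → fast++
(s=2,f=7) a[fast]=3≠a[slow]=2 write a[3]=3 → slow++,fast++
(s=3,f=8) a[fast]=4≠a[slow]=3 write a[4]=4 → slow++,fast++
(s=4,f=9) a[fast]=5≠a[slow]=4 write a[5]=5 → slow++,fast++
(s=5,f=10) a[fast]=6≠a[slow]=5 write a[6]=6 → slow++,fast++
(s=6,f=11) a[fast]=6=a[slow] dup → fast++
(s=6,f=12) a[fast]=6=a[slow] dup → fast++
(s=6,f=13) a[fast]=10≠a[slow]=6 write a[7]=10 → slow++,fast++
(s=7,f=14) a[fast]=10=a[slow] dup → fast++
(s=7,f=15) a[fast]=10=a[slow] dup → fast++
(s=7,f=16) a[fast]=11≠a[slow]=10 write a[8]=11 → slow++,fast++
(s=8,f=17) a[fast]=11=a[slow] dup → fast++
(s=8,f=18) a[fast]=12≠a[slow]=11 write a[9]=12 → slow++,fast++
(s=9,f=19) a[fast]=13≠a[slow]=12 write a[10]=13 → slow++,fast++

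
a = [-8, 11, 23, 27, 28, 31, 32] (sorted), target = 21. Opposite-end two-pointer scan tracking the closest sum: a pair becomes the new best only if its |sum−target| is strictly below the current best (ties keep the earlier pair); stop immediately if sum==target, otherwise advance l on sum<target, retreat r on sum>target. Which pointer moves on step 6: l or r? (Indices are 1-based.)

l=1 r=7: -8+32=24 d=3 *, r--
l=1 r=6: -8+31=23 d=2 *, r--
l=1 r=5: -8+28=20 d=1 *, l++
l=2 r=5: 11+28=39 d=18, r--
l=2 r=4: 11+27=38 d=17, r--
l=2 r=3: 11+23=34 d=13, r--

r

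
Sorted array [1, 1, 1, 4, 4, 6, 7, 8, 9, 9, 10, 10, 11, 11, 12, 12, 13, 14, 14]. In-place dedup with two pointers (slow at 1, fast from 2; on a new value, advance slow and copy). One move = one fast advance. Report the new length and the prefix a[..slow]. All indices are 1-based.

(s=1,f=2) a[fast]=1=a[slow] dup → fast++
(s=1,f=3) a[fast]=1=a[slow] dup → fast++
(s=1,f=4) a[fast]=4≠a[slow]=1 write a[2]=4 → slow++,fast++
(s=2,f=5) a[fast]=4=a[slow] dup → fast++
(s=2,f=6) a[fast]=6≠a[slow]=4 write a[3]=6 → slow++,fast++
(s=3,f=7) a[fast]=7≠a[slow]=6 write a[4]=7 → slow++,fast++
(s=4,f=8) a[fast]=8≠a[slow]=7 write a[5]=8 → slow++,fast++
(s=5,f=9) a[fast]=9≠a[slow]=8 write a[6]=9 → slow++,fast++
(s=6,f=10) a[fast]=9=a[slow] dup → fast++
(s=6,f=11) a[fast]=10≠a[slow]=9 write a[7]=10 → slow++,fast++
(s=7,f=12) a[fast]=10=a[slow] dup → fast++
(s=7,f=13) a[fast]=11≠a[slow]=10 write a[8]=11 → slow++,fast++
(s=8,f=14) a[fast]=11=a[slow] dup → fast++
(s=8,f=15) a[fast]=12≠a[slow]=11 write a[9]=12 → slow++,fast++
(s=9,f=16) a[fast]=12=a[slow] dup → fast++
(s=9,f=17) a[fast]=13≠a[slow]=12 write a[10]=13 → slow++,fast++
(s=10,f=18) a[fast]=14≠a[slow]=13 write a[11]=14 → slow++,fast++
(s=11,f=19) a[fast]=14=a[slow] dup → fast++

length 11; prefix = [1, 4, 6, 7, 8, 9, 10, 11, 12, 13, 14]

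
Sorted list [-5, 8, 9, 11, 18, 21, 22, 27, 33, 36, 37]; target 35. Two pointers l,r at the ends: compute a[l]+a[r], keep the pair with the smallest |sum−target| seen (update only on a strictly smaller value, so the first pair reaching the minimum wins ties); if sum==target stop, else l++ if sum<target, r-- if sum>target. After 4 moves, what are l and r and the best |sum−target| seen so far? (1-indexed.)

[1,11] -5+37=32 d=3 * → l++
[2,11] 8+37=45 d=10 → r--
[2,10] 8+36=44 d=9 → r--
[2,9] 8+33=41 d=6 → r--

l=2, r=8, best |Δ|=3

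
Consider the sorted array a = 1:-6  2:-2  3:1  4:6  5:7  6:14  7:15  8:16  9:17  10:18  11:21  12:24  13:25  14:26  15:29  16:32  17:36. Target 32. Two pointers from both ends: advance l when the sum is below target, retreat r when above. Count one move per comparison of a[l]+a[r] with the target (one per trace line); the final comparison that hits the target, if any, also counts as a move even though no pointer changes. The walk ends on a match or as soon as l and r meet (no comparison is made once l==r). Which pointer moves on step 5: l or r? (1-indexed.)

l

[1,17] -6+36=30 <32 → l++
[2,17] -2+36=34 >32 → r--
[2,16] -2+32=30 <32 → l++
[3,16] 1+32=33 >32 → r--
[3,15] 1+29=30 <32 → l++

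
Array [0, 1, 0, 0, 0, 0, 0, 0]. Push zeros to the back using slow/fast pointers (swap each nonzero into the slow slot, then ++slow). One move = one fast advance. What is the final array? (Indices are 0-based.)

slow=0 fast=0: a[fast]=0, fast++
slow=0 fast=1: a[fast]=1≠0 swap→a[0]=1, slow++,fast++
slow=1 fast=2: a[fast]=0, fast++
slow=1 fast=3: a[fast]=0, fast++
slow=1 fast=4: a[fast]=0, fast++
slow=1 fast=5: a[fast]=0, fast++
slow=1 fast=6: a[fast]=0, fast++
slow=1 fast=7: a[fast]=0, fast++

[1, 0, 0, 0, 0, 0, 0, 0]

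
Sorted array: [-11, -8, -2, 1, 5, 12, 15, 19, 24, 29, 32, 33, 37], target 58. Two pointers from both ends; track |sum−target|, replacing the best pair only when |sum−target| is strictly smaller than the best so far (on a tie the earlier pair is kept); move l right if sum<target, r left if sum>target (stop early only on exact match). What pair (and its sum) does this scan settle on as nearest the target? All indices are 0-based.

pair (24, 33) with sum 57 (|Δ|=1)

l=0 r=12: -11+37=26 d=32 *, l++
l=1 r=12: -8+37=29 d=29 *, l++
l=2 r=12: -2+37=35 d=23 *, l++
l=3 r=12: 1+37=38 d=20 *, l++
l=4 r=12: 5+37=42 d=16 *, l++
l=5 r=12: 12+37=49 d=9 *, l++
l=6 r=12: 15+37=52 d=6 *, l++
l=7 r=12: 19+37=56 d=2 *, l++
l=8 r=12: 24+37=61 d=3, r--
l=8 r=11: 24+33=57 d=1 *, l++
l=9 r=11: 29+33=62 d=4, r--
l=9 r=10: 29+32=61 d=3, r--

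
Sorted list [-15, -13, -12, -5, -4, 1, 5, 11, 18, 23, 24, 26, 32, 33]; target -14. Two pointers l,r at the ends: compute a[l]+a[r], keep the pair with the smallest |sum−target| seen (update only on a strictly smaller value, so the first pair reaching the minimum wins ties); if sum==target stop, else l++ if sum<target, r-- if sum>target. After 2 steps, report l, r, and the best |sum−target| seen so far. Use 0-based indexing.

l=0 r=13: -15+33=18 d=32 *, r--
l=0 r=12: -15+32=17 d=31 *, r--

l=0, r=11, best |Δ|=31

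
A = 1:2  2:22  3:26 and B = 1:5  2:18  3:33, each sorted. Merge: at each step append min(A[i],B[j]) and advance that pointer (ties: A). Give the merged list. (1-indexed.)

i=1 j=1: A[i]=2<=B[j]=5 take 2, i++
i=2 j=1: A[i]=22>B[j]=5 take 5, j++
i=2 j=2: A[i]=22>B[j]=18 take 18, j++
i=2 j=3: A[i]=22<=B[j]=33 take 22, i++
i=3 j=3: A[i]=26<=B[j]=33 take 26, i++
i=4 j=3: A done, take B[j]=33, j++

[2, 5, 18, 22, 26, 33]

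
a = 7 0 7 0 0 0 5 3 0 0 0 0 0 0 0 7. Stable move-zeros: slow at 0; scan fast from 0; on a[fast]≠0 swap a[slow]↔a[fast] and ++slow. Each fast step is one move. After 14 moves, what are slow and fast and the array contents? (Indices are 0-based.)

slow=0 fast=0: a[fast]=7≠0 swap→a[0]=7, slow++,fast++
slow=1 fast=1: a[fast]=0, fast++
slow=1 fast=2: a[fast]=7≠0 swap→a[1]=7, slow++,fast++
slow=2 fast=3: a[fast]=0, fast++
slow=2 fast=4: a[fast]=0, fast++
slow=2 fast=5: a[fast]=0, fast++
slow=2 fast=6: a[fast]=5≠0 swap→a[2]=5, slow++,fast++
slow=3 fast=7: a[fast]=3≠0 swap→a[3]=3, slow++,fast++
slow=4 fast=8: a[fast]=0, fast++
slow=4 fast=9: a[fast]=0, fast++
slow=4 fast=10: a[fast]=0, fast++
slow=4 fast=11: a[fast]=0, fast++
slow=4 fast=12: a[fast]=0, fast++
slow=4 fast=13: a[fast]=0, fast++

slow=4, fast=14, a=[7, 7, 5, 3, 0, 0, 0, 0, 0, 0, 0, 0, 0, 0, 0, 7]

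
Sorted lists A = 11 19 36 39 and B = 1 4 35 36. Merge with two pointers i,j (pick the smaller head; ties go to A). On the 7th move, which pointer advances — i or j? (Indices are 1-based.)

i=1 j=1: A[i]=11>B[j]=1 take 1, j++
i=1 j=2: A[i]=11>B[j]=4 take 4, j++
i=1 j=3: A[i]=11<=B[j]=35 take 11, i++
i=2 j=3: A[i]=19<=B[j]=35 take 19, i++
i=3 j=3: A[i]=36>B[j]=35 take 35, j++
i=3 j=4: A[i]=36<=B[j]=36 take 36, i++
i=4 j=4: A[i]=39>B[j]=36 take 36, j++

j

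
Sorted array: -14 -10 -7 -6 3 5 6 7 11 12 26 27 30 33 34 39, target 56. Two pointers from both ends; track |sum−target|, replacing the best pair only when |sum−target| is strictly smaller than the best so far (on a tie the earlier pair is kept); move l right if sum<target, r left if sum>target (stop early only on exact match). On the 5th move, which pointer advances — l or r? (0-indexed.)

l=0 r=15: -14+39=25 d=31 *, l++
l=1 r=15: -10+39=29 d=27 *, l++
l=2 r=15: -7+39=32 d=24 *, l++
l=3 r=15: -6+39=33 d=23 *, l++
l=4 r=15: 3+39=42 d=14 *, l++

l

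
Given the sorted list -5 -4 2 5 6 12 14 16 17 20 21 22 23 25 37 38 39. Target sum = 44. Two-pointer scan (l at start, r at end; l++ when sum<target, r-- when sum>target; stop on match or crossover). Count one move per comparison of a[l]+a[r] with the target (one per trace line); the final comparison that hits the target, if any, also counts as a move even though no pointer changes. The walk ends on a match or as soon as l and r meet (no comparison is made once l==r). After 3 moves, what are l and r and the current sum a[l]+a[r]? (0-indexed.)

l=3, r=16, sum=44

[0,16] -5+39=34 <44 → l++
[1,16] -4+39=35 <44 → l++
[2,16] 2+39=41 <44 → l++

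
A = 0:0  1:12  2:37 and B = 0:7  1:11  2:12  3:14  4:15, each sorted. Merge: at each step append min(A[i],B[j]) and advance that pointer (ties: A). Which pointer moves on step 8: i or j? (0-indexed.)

i

[i=0,j=0] A[i]=0<=B[j]=7 take 0 → i++
[i=1,j=0] A[i]=12>B[j]=7 take 7 → j++
[i=1,j=1] A[i]=12>B[j]=11 take 11 → j++
[i=1,j=2] A[i]=12<=B[j]=12 take 12 → i++
[i=2,j=2] A[i]=37>B[j]=12 take 12 → j++
[i=2,j=3] A[i]=37>B[j]=14 take 14 → j++
[i=2,j=4] A[i]=37>B[j]=15 take 15 → j++
[i=2,j=5] B done, take A[i]=37 → i++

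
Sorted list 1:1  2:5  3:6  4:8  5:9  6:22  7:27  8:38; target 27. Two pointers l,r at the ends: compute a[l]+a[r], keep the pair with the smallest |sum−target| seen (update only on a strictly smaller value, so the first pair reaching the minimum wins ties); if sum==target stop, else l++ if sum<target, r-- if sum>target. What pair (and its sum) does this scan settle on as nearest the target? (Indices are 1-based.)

pair (5, 22) with sum 27 (|Δ|=0)

l=1 r=8: 1+38=39 d=12 *, r--
l=1 r=7: 1+27=28 d=1 *, r--
l=1 r=6: 1+22=23 d=4, l++
l=2 r=6: 5+22=27 d=0 *, stop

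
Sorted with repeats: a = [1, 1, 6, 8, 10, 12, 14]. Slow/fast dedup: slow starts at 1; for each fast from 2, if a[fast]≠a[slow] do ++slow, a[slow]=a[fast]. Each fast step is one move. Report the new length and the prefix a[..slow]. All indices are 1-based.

slow=1 fast=2: a[fast]=1=a[slow] dup, fast++
slow=1 fast=3: a[fast]=6≠a[slow]=1 write a[2]=6, slow++,fast++
slow=2 fast=4: a[fast]=8≠a[slow]=6 write a[3]=8, slow++,fast++
slow=3 fast=5: a[fast]=10≠a[slow]=8 write a[4]=10, slow++,fast++
slow=4 fast=6: a[fast]=12≠a[slow]=10 write a[5]=12, slow++,fast++
slow=5 fast=7: a[fast]=14≠a[slow]=12 write a[6]=14, slow++,fast++

length 6; prefix = [1, 6, 8, 10, 12, 14]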